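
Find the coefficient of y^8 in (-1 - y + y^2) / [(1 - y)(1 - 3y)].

The denominator gives the recurrence a_n = 4a_(n−1) − 3a_(n−2) for n ≥ 3; the numerator fixes a_0 = -1, a_1 = -5, a_2 = -16.
Iterating: -1, -5, -16, -49, -148, -445, -1336, -4009, -12028, so a_8 = -12028.

-12028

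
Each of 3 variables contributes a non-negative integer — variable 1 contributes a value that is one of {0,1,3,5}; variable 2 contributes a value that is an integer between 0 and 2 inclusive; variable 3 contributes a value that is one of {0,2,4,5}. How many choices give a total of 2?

3

The generating function for the choices is (1 + z + z³ + z⁵)·(1 + z + z²)·(1 + z² + z⁴ + z⁵); the count is [z²].
(1 + z + z³ + z⁵) has coefficients 1,1,0 for degrees 0…2.
(1 + z + z²) has coefficients 1,1,1 for degrees 0…2.
Finally multiplying by (1 + z² + z⁴ + z⁵), the product of all factors after the first has coefficients 1,1,2 for degrees 0…2.
[z²] = 1·2 + 1·1 = 3.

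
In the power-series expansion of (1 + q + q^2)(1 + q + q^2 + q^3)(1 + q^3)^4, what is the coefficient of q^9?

(1 + q + q^2) has coefficients 1,1,1 for degrees 0…2.
(1 + q + q^2 + q^3) has coefficients 1,1,1,1,0,0,0,0,0,0 for degrees 0…9.
Finally multiplying by (1 + q^3)^4, the product of all factors after the first has coefficients 1,1,1,5,4,4,10,6,6,10 for degrees 0…9.
[q^9] = 1·10 + 1·6 + 1·6 = 22.

22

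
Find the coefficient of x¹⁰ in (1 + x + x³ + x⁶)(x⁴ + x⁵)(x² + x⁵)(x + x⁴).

(1 + x + x³ + x⁶) has coefficients 1,1,0,1,0,0,1 for degrees 0…6.
(x⁴ + x⁵) has coefficients 0,0,0,0,1,1,0,0,0,0,0 for degrees 0…10.
Multiplying by (x² + x⁵) gives running coefficients 0,0,0,0,0,0,1,1,0,1,1 for degrees 0…10.
Finally multiplying by (x + x⁴), the product of all factors after the first has coefficients 0,0,0,0,0,0,0,1,1,0,2 for degrees 0…10.
[x¹⁰] = 1·2 + 1·0 + 1·1 + 1·0 = 3.

3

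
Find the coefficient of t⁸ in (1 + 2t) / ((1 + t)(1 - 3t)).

The denominator gives the recurrence a_n = 2a_(n−1) + 3a_(n−2) for n ≥ 3; the numerator fixes a_0 = 1, a_1 = 4, a_2 = 11.
Iterating: 1, 4, 11, 34, 101, 304, 911, 2734, 8201, so a_8 = 8201.

8201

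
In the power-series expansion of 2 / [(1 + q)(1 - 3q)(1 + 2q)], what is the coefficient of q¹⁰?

54782

Partial fractions give a closed form: a_n = (-1/2)·(-1)^n + (9/10)·3^n + (8/5)·(-2)^n.
At n = 10: a_10 = 54782.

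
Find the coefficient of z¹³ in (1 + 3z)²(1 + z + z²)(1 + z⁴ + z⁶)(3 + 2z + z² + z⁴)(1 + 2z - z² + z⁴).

152

(1 + 3z)² has coefficients 1,6,9 for degrees 0…2.
(1 + z + z²) has coefficients 1,1,1,0,0,0,0,0,0,0,0,0,0,0 for degrees 0…13.
Multiplying by (1 + z⁴ + z⁶) gives running coefficients 1,1,1,0,1,1,2,1,1,0,0,0,0,0 for degrees 0…13.
Multiplying by (3 + 2z + z² + z⁴) gives running coefficients 3,5,6,3,5,6,10,8,8,4,3,1,1,0 for degrees 0…13.
Finally multiplying by (1 + 2z - z² + z⁴), the product of all factors after the first has coefficients 3,11,13,10,8,18,23,25,19,18,13,11,8,5 for degrees 0…13.
[z¹³] = 1·5 + 6·8 + 9·11 = 152.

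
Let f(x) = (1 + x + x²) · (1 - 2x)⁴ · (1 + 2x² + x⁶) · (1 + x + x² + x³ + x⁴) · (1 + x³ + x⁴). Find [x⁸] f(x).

(1 + x + x²) has coefficients 1,1,1 for degrees 0…2.
(1 - 2x)⁴ has coefficients 1,-8,24,-32,16,0,0,0,0 for degrees 0…8.
Multiplying by (1 + 2x² + x⁶) gives running coefficients 1,-8,26,-48,64,-64,33,-8,24 for degrees 0…8.
Multiplying by (1 + x + x² + x³ + x⁴) gives running coefficients 1,-7,19,-29,35,-30,11,-23,49 for degrees 0…8.
Finally multiplying by (1 + x³ + x⁴), the product of all factors after the first has coefficients 1,-7,19,-28,29,-18,1,-17,54 for degrees 0…8.
[x⁸] = 1·54 + 1·(-17) + 1·1 = 38.

38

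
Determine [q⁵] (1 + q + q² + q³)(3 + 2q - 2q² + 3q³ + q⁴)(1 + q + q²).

12

(1 + q + q² + q³) has coefficients 1,1,1,1 for degrees 0…3.
(3 + 2q - 2q² + 3q³ + q⁴) has coefficients 3,2,-2,3,1,0 for degrees 0…5.
Finally multiplying by (1 + q + q²), the product of all factors after the first has coefficients 3,5,3,3,2,4 for degrees 0…5.
[q⁵] = 1·4 + 1·2 + 1·3 + 1·3 = 12.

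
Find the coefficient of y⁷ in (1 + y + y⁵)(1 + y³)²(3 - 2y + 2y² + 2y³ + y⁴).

9

(1 + y + y⁵) has coefficients 1,1,0,0,0,1 for degrees 0…5.
(1 + y³)² has coefficients 1,0,0,2,0,0,1,0 for degrees 0…7.
Finally multiplying by (3 - 2y + 2y² + 2y³ + y⁴), the product of all factors after the first has coefficients 3,-2,2,8,-3,4,7,0 for degrees 0…7.
[y⁷] = 1·0 + 1·7 + 1·2 = 9.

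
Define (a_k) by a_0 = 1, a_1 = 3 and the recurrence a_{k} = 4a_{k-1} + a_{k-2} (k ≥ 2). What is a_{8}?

75025

The ordinary generating function has denominator 1 - 4t - t^2.
Iterating the recurrence: a_0,…,a_{8} = 1, 3, 13, 55, 233, 987, 4181, 17711, 75025.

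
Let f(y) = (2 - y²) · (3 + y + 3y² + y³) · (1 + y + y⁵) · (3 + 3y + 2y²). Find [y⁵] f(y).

8

(2 - y²) has coefficients 2,0,-1 for degrees 0…2.
(3 + y + 3y² + y³) has coefficients 3,1,3,1,0,0 for degrees 0…5.
Multiplying by (1 + y + y⁵) gives running coefficients 3,4,4,4,1,3 for degrees 0…5.
Finally multiplying by (3 + 3y + 2y²), the product of all factors after the first has coefficients 9,21,30,32,23,20 for degrees 0…5.
[y⁵] = 2·20 − 1·32 = 8.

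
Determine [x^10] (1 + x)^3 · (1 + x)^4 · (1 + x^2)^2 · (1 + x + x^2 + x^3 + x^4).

255

(1 + x)^3 has coefficients 1,3,3,1 for degrees 0…3.
(1 + x)^4 has coefficients 1,4,6,4,1,0,0,0,0,0,0 for degrees 0…10.
Multiplying by (1 + x^2)^2 gives running coefficients 1,4,8,12,14,12,8,4,1,0,0 for degrees 0…10.
Finally multiplying by (1 + x + x^2 + x^3 + x^4), the product of all factors after the first has coefficients 1,5,13,25,39,50,54,50,39,25,13 for degrees 0…10.
[x^10] = 1·13 + 3·25 + 3·39 + 1·50 = 255.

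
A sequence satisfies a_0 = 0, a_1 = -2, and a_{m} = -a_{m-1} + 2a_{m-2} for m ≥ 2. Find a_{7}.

The ordinary generating function has denominator 1 + z - 2z^2.
Iterating the recurrence: a_0,…,a_{7} = 0, -2, 2, -6, 10, -22, 42, -86.

-86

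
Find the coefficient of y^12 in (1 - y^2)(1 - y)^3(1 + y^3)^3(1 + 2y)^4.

122

(1 - y^2) has coefficients 1,0,-1 for degrees 0…2.
(1 - y)^3 has coefficients 1,-3,3,-1,0,0,0,0,0,0,0,0,0 for degrees 0…12.
Multiplying by (1 + y^3)^3 gives running coefficients 1,-3,3,2,-9,9,0,-9,9,-2,-3,3,-1 for degrees 0…12.
Finally multiplying by (1 + 2y)^4, the product of all factors after the first has coefficients 1,5,3,-14,-1,33,-32,-49,81,-2,-91,75,31 for degrees 0…12.
[y^12] = 1·31 − 1·(-91) = 122.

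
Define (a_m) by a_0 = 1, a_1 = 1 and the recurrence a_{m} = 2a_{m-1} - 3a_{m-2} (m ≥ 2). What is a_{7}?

The ordinary generating function has denominator 1 - 2t + 3t^2.
Iterating the recurrence: a_0,…,a_{7} = 1, 1, -1, -5, -7, 1, 23, 43.

43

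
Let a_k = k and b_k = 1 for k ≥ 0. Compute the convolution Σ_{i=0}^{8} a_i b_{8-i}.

36

This is [x^8] in the product of the two ordinary generating functions.
Σ = 0·1 + 1·1 + 2·1 + 3·1 + 4·1 + 5·1 + 6·1 + 7·1 + 8·1 = 36.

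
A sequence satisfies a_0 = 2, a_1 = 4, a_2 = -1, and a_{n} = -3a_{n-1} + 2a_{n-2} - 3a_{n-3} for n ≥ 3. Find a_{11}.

The ordinary generating function has denominator 1 + 3q - 2q^2 + 3q^3.
Iterating the recurrence: a_0,…,a_{11} = 2, 4, -1, 5, -29, 100, -373, 1406, -5264, 19723, -73915, 276983.

276983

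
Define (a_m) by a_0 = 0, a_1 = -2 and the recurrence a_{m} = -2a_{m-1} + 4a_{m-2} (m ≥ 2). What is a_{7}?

The ordinary generating function has denominator 1 + 2q - 4q^2.
Iterating the recurrence: a_0,…,a_{7} = 0, -2, 4, -16, 48, -160, 512, -1664.

-1664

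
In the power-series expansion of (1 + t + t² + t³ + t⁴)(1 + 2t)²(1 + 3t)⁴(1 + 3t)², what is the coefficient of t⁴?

5301

(1 + t + t² + t³ + t⁴) has coefficients 1,1,1,1,1 for degrees 0…4.
(1 + 2t)² has coefficients 1,4,4,0,0 for degrees 0…4.
Multiplying by (1 + 3t)⁴ gives running coefficients 1,16,106,372,729 for degrees 0…4.
Finally multiplying by (1 + 3t)², the product of all factors after the first has coefficients 1,22,211,1152,3915 for degrees 0…4.
[t⁴] = 1·3915 + 1·1152 + 1·211 + 1·22 + 1·1 = 5301.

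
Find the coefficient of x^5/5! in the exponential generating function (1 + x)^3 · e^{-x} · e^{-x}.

-32

The EGF product rule gives c_5 = Σ_{k_1+k_2+k_3=5} C(5; k_1,k_2,k_3) · ∏ g_i(k_i), where (1+x)^3 gives the falling factorial (3)_k; e^{-x} gives (-1)^k; e^{-x} gives (-1)^k.
g_1(k) for k = 0…5: 1, 3, 6, 6, 0, 0.
g_2(k) for k = 0…5: 1, -1, 1, -1, 1, -1.
g_3(k) for k = 0…5: 1, -1, 1, -1, 1, -1.
First combine the last two factors: h(k) = Σ_j C(k,j)·g_2(j)·g_3(k−j) for k = 0…5: 1, -2, 4, -8, 16, -32.
c_5 = Σ_k C(5,k)·g_1(k)·h(5−k) = 1·1·(-32) + 5·3·16 + 10·6·(-8) + 10·6·4 = −32 + 240 − 480 + 240 = -32.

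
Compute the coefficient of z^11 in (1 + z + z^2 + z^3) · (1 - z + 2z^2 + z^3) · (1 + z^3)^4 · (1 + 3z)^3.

1484

(1 + z + z^2 + z^3) has coefficients 1,1,1,1 for degrees 0…3.
(1 - z + 2z^2 + z^3) has coefficients 1,-1,2,1,0,0,0,0,0,0,0,0 for degrees 0…11.
Multiplying by (1 + z^3)^4 gives running coefficients 1,-1,2,5,-4,8,10,-6,12,10,-4,8 for degrees 0…11.
Finally multiplying by (1 + 3z)^3, the product of all factors after the first has coefficients 1,8,20,23,68,161,109,192,444,226,248,566 for degrees 0…11.
[z^11] = 1·566 + 1·248 + 1·226 + 1·444 = 1484.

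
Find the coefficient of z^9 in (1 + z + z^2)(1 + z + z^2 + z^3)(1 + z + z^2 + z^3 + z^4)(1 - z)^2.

(1 + z + z^2) has coefficients 1,1,1 for degrees 0…2.
(1 + z + z^2 + z^3) has coefficients 1,1,1,1,0,0,0,0,0,0 for degrees 0…9.
Multiplying by (1 + z + z^2 + z^3 + z^4) gives running coefficients 1,2,3,4,4,3,2,1,0,0 for degrees 0…9.
Finally multiplying by (1 - z)^2, the product of all factors after the first has coefficients 1,0,0,0,-1,-1,0,0,0,1 for degrees 0…9.
[z^9] = 1·1 + 1·0 + 1·0 = 1.

1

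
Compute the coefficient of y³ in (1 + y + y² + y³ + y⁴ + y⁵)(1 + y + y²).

3

(1 + y + y² + y³ + y⁴ + y⁵) has coefficients 1,1,1,1 for degrees 0…3.
(1 + y + y²) has coefficients 1,1,1,0 for degrees 0…3.
[y³] = 1·0 + 1·1 + 1·1 + 1·1 = 3.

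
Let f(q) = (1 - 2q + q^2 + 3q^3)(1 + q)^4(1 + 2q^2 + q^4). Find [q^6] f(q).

34

(1 - 2q + q^2 + 3q^3) has coefficients 1,-2,1,3 for degrees 0…3.
(1 + q)^4 has coefficients 1,4,6,4,1,0,0 for degrees 0…6.
Finally multiplying by (1 + 2q^2 + q^4), the product of all factors after the first has coefficients 1,4,8,12,14,12,8 for degrees 0…6.
[q^6] = 1·8 − 2·12 + 1·14 + 3·12 = 34.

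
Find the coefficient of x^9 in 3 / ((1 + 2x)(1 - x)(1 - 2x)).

1023

The denominator gives the recurrence a_n = a_(n−1) + 4a_(n−2) − 4a_(n−3) for n ≥ 3; the numerator fixes a_0 = 3, a_1 = 3, a_2 = 15.
Iterating: 3, 3, 15, 15, 63, 63, 255, 255, 1023, 1023, so a_9 = 1023.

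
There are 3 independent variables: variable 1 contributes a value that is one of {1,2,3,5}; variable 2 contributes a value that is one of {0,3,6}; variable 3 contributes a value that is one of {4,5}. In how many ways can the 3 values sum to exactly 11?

The generating function for the choices is (x + x^2 + x^3 + x^5)·(1 + x^3 + x^6)·(x^4 + x^5); the count is [x^11].
(x + x^2 + x^3 + x^5) has coefficients 0,1,1,1,0,1 for degrees 0…5.
(1 + x^3 + x^6) has coefficients 1,0,0,1,0,0,1,0,0,0,0,0 for degrees 0…11.
Finally multiplying by (x^4 + x^5), the product of all factors after the first has coefficients 0,0,0,0,1,1,0,1,1,0,1,1 for degrees 0…11.
[x^11] = 1·1 + 1·0 + 1·1 + 1·0 = 2.

2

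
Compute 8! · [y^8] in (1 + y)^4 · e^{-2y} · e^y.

The EGF product rule gives c_8 = Σ_{k_1+k_2+k_3=8} C(8; k_1,k_2,k_3) · ∏ g_i(k_i), where (1+y)^4 gives the falling factorial (4)_k; e^{-2y} gives (-2)^k; e^y gives (1)^k.
g_1(k) for k = 0…8: 1, 4, 12, 24, 24, 0, 0, 0, 0.
g_2(k) for k = 0…8: 1, -2, 4, -8, 16, -32, 64, -128, 256.
g_3(k) for k = 0…8: 1, 1, 1, 1, 1, 1, 1, 1, 1.
First combine the last two factors: h(k) = Σ_j C(k,j)·g_2(j)·g_3(k−j) for k = 0…8: 1, -1, 1, -1, 1, -1, 1, -1, 1.
c_8 = Σ_k C(8,k)·g_1(k)·h(8−k) = 1·1·1 + 8·4·(-1) + 28·12·1 + 56·24·(-1) + 70·24·1 = 1 − 32 + 336 − 1344 + 1680 = 641.

641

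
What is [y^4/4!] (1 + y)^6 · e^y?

1045

The EGF product rule gives c_4 = Σ_{k_1+k_2=4} C(4; k_1,k_2) · ∏ g_i(k_i), where (1+y)^6 gives the falling factorial (6)_k; e^y gives (1)^k.
g_1(k) for k = 0…4: 1, 6, 30, 120, 360.
g_2(k) for k = 0…4: 1, 1, 1, 1, 1.
c_4 = Σ_k C(4,k)·g_1(k)·g_2(4−k) = 1·1·1 + 4·6·1 + 6·30·1 + 4·120·1 + 1·360·1 = 1 + 24 + 180 + 480 + 360 = 1045.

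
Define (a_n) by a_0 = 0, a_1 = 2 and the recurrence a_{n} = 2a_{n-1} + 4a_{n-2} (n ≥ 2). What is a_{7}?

The ordinary generating function has denominator 1 - 2z - 4z^2.
Iterating the recurrence: a_0,…,a_{7} = 0, 2, 4, 16, 48, 160, 512, 1664.

1664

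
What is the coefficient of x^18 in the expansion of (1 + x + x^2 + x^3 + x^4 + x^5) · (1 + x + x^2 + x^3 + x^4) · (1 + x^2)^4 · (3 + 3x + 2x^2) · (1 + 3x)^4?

28012

(1 + x + x^2 + x^3 + x^4 + x^5) has coefficients 1,1,1,1,1,1 for degrees 0…5.
(1 + x + x^2 + x^3 + x^4) has coefficients 1,1,1,1,1,0,0,0,0,0,0,0,0,0,0,0,0,0,0 for degrees 0…18.
Multiplying by (1 + x^2)^4 gives running coefficients 1,1,5,5,11,10,14,10,11,5,5,1,1,0,0,0,0,0,0 for degrees 0…18.
Multiplying by (3 + 3x + 2x^2) gives running coefficients 3,6,20,32,58,73,94,92,91,68,52,28,16,5,2,0,0,0,0 for degrees 0…18.
Finally multiplying by (1 + 3x)^4, the product of all factors after the first has coefficients 3,42,254,920,2413,5143,9178,14018,18853,22193,23332,21604,17875,12833,8162,4290,1944,621,162 for degrees 0…18.
[x^18] = 1·162 + 1·621 + 1·1944 + 1·4290 + 1·8162 + 1·12833 = 28012.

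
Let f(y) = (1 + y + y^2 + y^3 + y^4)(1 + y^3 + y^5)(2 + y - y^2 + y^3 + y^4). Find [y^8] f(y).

6

(1 + y + y^2 + y^3 + y^4) has coefficients 1,1,1,1,1 for degrees 0…4.
(1 + y^3 + y^5) has coefficients 1,0,0,1,0,1,0,0,0 for degrees 0…8.
Finally multiplying by (2 + y - y^2 + y^3 + y^4), the product of all factors after the first has coefficients 2,1,-1,3,2,1,2,0,1 for degrees 0…8.
[y^8] = 1·1 + 1·0 + 1·2 + 1·1 + 1·2 = 6.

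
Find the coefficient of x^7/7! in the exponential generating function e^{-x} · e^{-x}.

The EGF product rule gives c_7 = Σ_{k_1+k_2=7} C(7; k_1,k_2) · ∏ g_i(k_i), where e^{-x} gives (-1)^k; e^{-x} gives (-1)^k.
g_1(k) for k = 0…7: 1, -1, 1, -1, 1, -1, 1, -1.
g_2(k) for k = 0…7: 1, -1, 1, -1, 1, -1, 1, -1.
c_7 = Σ_k C(7,k)·g_1(k)·g_2(7−k) = 1·1·(-1) + 7·(-1)·1 + 21·1·(-1) + 35·(-1)·1 + 35·1·(-1) + 21·(-1)·1 + 7·1·(-1) + 1·(-1)·1 = −1 − 7 − 21 − 35 − 35 − 21 − 7 − 1 = -128.

-128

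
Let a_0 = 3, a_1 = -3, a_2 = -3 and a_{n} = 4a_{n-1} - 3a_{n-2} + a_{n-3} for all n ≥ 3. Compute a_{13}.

201198

The ordinary generating function has denominator 1 - 4z + 3z^2 - z^3.
Iterating the recurrence: a_0,…,a_{13} = 3, -3, -3, 0, 6, 21, 66, 207, 651, 2049, 6450, 20304, 63915, 201198.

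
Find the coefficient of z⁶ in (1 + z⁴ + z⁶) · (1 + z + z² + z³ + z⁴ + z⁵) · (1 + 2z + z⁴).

(1 + z⁴ + z⁶) has coefficients 1,0,0,0,1,0,1 for degrees 0…6.
(1 + z + z² + z³ + z⁴ + z⁵) has coefficients 1,1,1,1,1,1,0 for degrees 0…6.
Finally multiplying by (1 + 2z + z⁴), the product of all factors after the first has coefficients 1,3,3,3,4,4,3 for degrees 0…6.
[z⁶] = 1·3 + 1·3 + 1·1 = 7.

7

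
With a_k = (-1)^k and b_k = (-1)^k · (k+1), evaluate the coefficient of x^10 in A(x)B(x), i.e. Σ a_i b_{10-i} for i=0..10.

The convolution is the x^10 coefficient of A(x)B(x).
Σ = 1·11 − 1·(-10) + 1·9 − 1·(-8) + 1·7 − 1·(-6) + 1·5 − 1·(-4) + 1·3 − 1·(-2) + 1·1 = 66.

66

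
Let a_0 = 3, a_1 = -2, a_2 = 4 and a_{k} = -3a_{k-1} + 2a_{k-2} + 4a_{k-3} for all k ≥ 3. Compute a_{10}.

9628

The ordinary generating function has denominator 1 + 3t - 2t^2 - 4t^3.
Iterating the recurrence: a_0,…,a_{10} = 3, -2, 4, -4, 12, -28, 92, -284, 924, -2972, 9628.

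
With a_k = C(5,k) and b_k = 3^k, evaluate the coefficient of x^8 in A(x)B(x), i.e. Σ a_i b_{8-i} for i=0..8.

Write out a_i and b_{8-i} for i = 0,…,8 and sum the products.
Σ = 1·6561 + 5·2187 + 10·729 + 10·243 + 5·81 + 1·27 + 0·9 + 0·3 + 0·1 = 27648.

27648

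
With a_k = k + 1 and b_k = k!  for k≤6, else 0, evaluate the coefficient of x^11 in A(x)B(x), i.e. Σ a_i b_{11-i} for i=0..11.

Write out a_i and b_{11-i} for i = 0,…,11 and sum the products.
Σ = 1·0 + 2·0 + 3·0 + 4·0 + 5·0 + 6·720 + 7·120 + 8·24 + 9·6 + 10·2 + 11·1 + 12·1 = 5449.

5449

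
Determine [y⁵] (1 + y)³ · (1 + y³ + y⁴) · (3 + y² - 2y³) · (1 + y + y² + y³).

40

(1 + y)³ has coefficients 1,3,3,1 for degrees 0…3.
(1 + y³ + y⁴) has coefficients 1,0,0,1,1,0 for degrees 0…5.
Multiplying by (3 + y² - 2y³) gives running coefficients 3,0,1,1,3,1 for degrees 0…5.
Finally multiplying by (1 + y + y² + y³), the product of all factors after the first has coefficients 3,3,4,5,5,6 for degrees 0…5.
[y⁵] = 1·6 + 3·5 + 3·5 + 1·4 = 40.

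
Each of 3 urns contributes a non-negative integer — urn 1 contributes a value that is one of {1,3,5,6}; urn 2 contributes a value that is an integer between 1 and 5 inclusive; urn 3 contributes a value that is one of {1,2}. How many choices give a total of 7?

The generating function for the choices is (t + t^3 + t^5 + t^6)·(t + t^2 + t^3 + t^4 + t^5)·(t + t^2); the count is [t^7].
(t + t^3 + t^5 + t^6) has coefficients 0,1,0,1,0,1,1 for degrees 0…6.
(t + t^2 + t^3 + t^4 + t^5) has coefficients 0,1,1,1,1,1,0,0 for degrees 0…7.
Finally multiplying by (t + t^2), the product of all factors after the first has coefficients 0,0,1,2,2,2,2,1 for degrees 0…7.
[t^7] = 1·2 + 1·2 + 1·1 + 1·0 = 5.

5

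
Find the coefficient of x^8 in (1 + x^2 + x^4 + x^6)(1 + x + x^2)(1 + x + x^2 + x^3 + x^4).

(1 + x^2 + x^4 + x^6) has coefficients 1,0,1,0,1,0,1 for degrees 0…6.
(1 + x + x^2) has coefficients 1,1,1,0,0,0,0,0,0 for degrees 0…8.
Finally multiplying by (1 + x + x^2 + x^3 + x^4), the product of all factors after the first has coefficients 1,2,3,3,3,2,1,0,0 for degrees 0…8.
[x^8] = 1·0 + 1·1 + 1·3 + 1·3 = 7.

7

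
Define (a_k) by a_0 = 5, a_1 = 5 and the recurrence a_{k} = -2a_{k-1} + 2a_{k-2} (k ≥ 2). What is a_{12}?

The ordinary generating function has denominator 1 + 2q - 2q^2.
Iterating the recurrence: a_0,…,a_{12} = 5, 5, 0, 10, -20, 60, -160, 440, -1200, 3280, -8960, 24480, -66880.

-66880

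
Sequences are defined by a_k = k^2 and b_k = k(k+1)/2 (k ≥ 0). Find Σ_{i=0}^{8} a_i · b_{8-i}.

Write out a_i and b_{8-i} for i = 0,…,8 and sum the products.
Σ = 0·36 + 1·28 + 4·21 + 9·15 + 16·10 + 25·6 + 36·3 + 49·1 + 64·0 = 714.

714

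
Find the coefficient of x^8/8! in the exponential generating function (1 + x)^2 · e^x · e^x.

The EGF product rule gives c_8 = Σ_{k_1+k_2+k_3=8} C(8; k_1,k_2,k_3) · ∏ g_i(k_i), where (1+x)^2 gives the falling factorial (2)_k; e^x gives (1)^k; e^x gives (1)^k.
g_1(k) for k = 0…8: 1, 2, 2, 0, 0, 0, 0, 0, 0.
g_2(k) for k = 0…8: 1, 1, 1, 1, 1, 1, 1, 1, 1.
g_3(k) for k = 0…8: 1, 1, 1, 1, 1, 1, 1, 1, 1.
First combine the last two factors: h(k) = Σ_j C(k,j)·g_2(j)·g_3(k−j) for k = 0…8: 1, 2, 4, 8, 16, 32, 64, 128, 256.
c_8 = Σ_k C(8,k)·g_1(k)·h(8−k) = 1·1·256 + 8·2·128 + 28·2·64 = 256 + 2048 + 3584 = 5888.

5888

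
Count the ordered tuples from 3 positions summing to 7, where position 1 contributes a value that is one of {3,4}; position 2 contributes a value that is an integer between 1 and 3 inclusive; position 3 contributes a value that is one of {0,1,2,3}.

The generating function for the choices is (q^3 + q^4)·(q + q^2 + q^3)·(1 + q + q^2 + q^3); the count is [q^7].
(q^3 + q^4) has coefficients 0,0,0,1,1 for degrees 0…4.
(q + q^2 + q^3) has coefficients 0,1,1,1,0,0,0,0 for degrees 0…7.
Finally multiplying by (1 + q + q^2 + q^3), the product of all factors after the first has coefficients 0,1,2,3,3,2,1,0 for degrees 0…7.
[q^7] = 1·3 + 1·3 = 6.

6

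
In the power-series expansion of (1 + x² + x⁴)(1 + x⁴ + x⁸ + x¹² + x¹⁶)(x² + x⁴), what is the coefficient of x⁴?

(1 + x² + x⁴) has coefficients 1,0,1,0,1 for degrees 0…4.
(1 + x⁴ + x⁸ + x¹² + x¹⁶) has coefficients 1,0,0,0,1 for degrees 0…4.
Finally multiplying by (x² + x⁴), the product of all factors after the first has coefficients 0,0,1,0,1 for degrees 0…4.
[x⁴] = 1·1 + 1·1 + 1·0 = 2.

2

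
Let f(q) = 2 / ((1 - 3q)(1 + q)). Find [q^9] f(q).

29524

The denominator gives the recurrence a_n = 2a_(n−1) + 3a_(n−2) for n ≥ 2; the numerator fixes a_0 = 2, a_1 = 4.
Iterating: 2, 4, 14, 40, 122, 364, 1094, 3280, 9842, 29524, so a_9 = 29524.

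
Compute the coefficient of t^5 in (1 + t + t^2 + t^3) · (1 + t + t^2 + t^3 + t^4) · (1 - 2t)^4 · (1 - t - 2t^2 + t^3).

26

(1 + t + t^2 + t^3) has coefficients 1,1,1,1 for degrees 0…3.
(1 + t + t^2 + t^3 + t^4) has coefficients 1,1,1,1,1,0 for degrees 0…5.
Multiplying by (1 - 2t)^4 gives running coefficients 1,-7,17,-15,1,0 for degrees 0…5.
Finally multiplying by (1 - t - 2t^2 + t^3), the product of all factors after the first has coefficients 1,-8,22,-17,-25,46 for degrees 0…5.
[t^5] = 1·46 + 1·(-25) + 1·(-17) + 1·22 = 26.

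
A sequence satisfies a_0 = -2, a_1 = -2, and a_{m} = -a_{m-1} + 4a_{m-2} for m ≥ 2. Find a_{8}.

The ordinary generating function has denominator 1 + y - 4y^2.
Iterating the recurrence: a_0,…,a_{8} = -2, -2, -6, -2, -22, 14, -102, 158, -566.

-566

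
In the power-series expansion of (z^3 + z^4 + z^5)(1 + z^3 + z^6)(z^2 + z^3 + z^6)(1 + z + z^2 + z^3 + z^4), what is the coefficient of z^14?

14

(z^3 + z^4 + z^5) has coefficients 0,0,0,1,1,1 for degrees 0…5.
(1 + z^3 + z^6) has coefficients 1,0,0,1,0,0,1,0,0,0,0,0,0,0,0 for degrees 0…14.
Multiplying by (z^2 + z^3 + z^6) gives running coefficients 0,0,1,1,0,1,2,0,1,2,0,0,1,0,0 for degrees 0…14.
Finally multiplying by (1 + z + z^2 + z^3 + z^4), the product of all factors after the first has coefficients 0,0,1,2,2,3,5,4,4,6,5,3,4,3,1 for degrees 0…14.
[z^14] = 1·3 + 1·5 + 1·6 = 14.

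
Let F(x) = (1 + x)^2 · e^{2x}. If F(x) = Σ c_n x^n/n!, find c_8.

5888

The EGF product rule gives c_8 = Σ_{k_1+k_2=8} C(8; k_1,k_2) · ∏ g_i(k_i), where (1+x)^2 gives the falling factorial (2)_k; e^{2x} gives (2)^k.
g_1(k) for k = 0…8: 1, 2, 2, 0, 0, 0, 0, 0, 0.
g_2(k) for k = 0…8: 1, 2, 4, 8, 16, 32, 64, 128, 256.
c_8 = Σ_k C(8,k)·g_1(k)·g_2(8−k) = 1·1·256 + 8·2·128 + 28·2·64 = 256 + 2048 + 3584 = 5888.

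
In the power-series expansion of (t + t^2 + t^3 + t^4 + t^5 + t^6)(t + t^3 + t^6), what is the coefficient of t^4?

(t + t^2 + t^3 + t^4 + t^5 + t^6) has coefficients 0,1,1,1,1 for degrees 0…4.
(t + t^3 + t^6) has coefficients 0,1,0,1,0 for degrees 0…4.
[t^4] = 1·1 + 1·0 + 1·1 + 1·0 = 2.

2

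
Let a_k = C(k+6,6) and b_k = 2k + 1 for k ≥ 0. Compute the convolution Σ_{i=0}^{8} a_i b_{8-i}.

This is [x^8] in the product of the two ordinary generating functions.
Σ = 1·17 + 7·15 + 28·13 + 84·11 + 210·9 + 462·7 + 924·5 + 1716·3 + 3003·1 = 19305.

19305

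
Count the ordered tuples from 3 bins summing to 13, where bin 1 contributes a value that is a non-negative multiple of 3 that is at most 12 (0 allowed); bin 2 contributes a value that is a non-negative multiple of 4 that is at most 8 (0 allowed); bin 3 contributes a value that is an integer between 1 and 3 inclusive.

3

The generating function for the choices is (1 + x³ + x⁶ + x⁹ + x¹²)·(1 + x⁴ + x⁸)·(x + x² + x³); the count is [x¹³].
(1 + x³ + x⁶ + x⁹ + x¹²) has coefficients 1,0,0,1,0,0,1,0,0,1,0,0,1 for degrees 0…12.
(1 + x⁴ + x⁸) has coefficients 1,0,0,0,1,0,0,0,1,0,0,0,0,0 for degrees 0…13.
Finally multiplying by (x + x² + x³), the product of all factors after the first has coefficients 0,1,1,1,0,1,1,1,0,1,1,1,0,0 for degrees 0…13.
[x¹³] = 1·0 + 1·1 + 1·1 + 1·0 + 1·1 = 3.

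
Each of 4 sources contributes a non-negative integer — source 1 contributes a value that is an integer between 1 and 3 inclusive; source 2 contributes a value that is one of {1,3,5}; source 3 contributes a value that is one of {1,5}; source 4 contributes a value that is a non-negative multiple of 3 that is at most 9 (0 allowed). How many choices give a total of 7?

4

The generating function for the choices is (x + x^2 + x^3)·(x + x^3 + x^5)·(x + x^5)·(1 + x^3 + x^6 + x^9); the count is [x^7].
(x + x^2 + x^3) has coefficients 0,1,1,1 for degrees 0…3.
(x + x^3 + x^5) has coefficients 0,1,0,1,0,1,0,0 for degrees 0…7.
Multiplying by (x + x^5) gives running coefficients 0,0,1,0,1,0,2,0 for degrees 0…7.
Finally multiplying by (1 + x^3 + x^6 + x^9), the product of all factors after the first has coefficients 0,0,1,0,1,1,2,1 for degrees 0…7.
[x^7] = 1·2 + 1·1 + 1·1 = 4.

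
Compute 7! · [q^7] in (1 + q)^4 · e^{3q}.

174555

The EGF product rule gives c_7 = Σ_{k_1+k_2=7} C(7; k_1,k_2) · ∏ g_i(k_i), where (1+q)^4 gives the falling factorial (4)_k; e^{3q} gives (3)^k.
g_1(k) for k = 0…7: 1, 4, 12, 24, 24, 0, 0, 0.
g_2(k) for k = 0…7: 1, 3, 9, 27, 81, 243, 729, 2187.
c_7 = Σ_k C(7,k)·g_1(k)·g_2(7−k) = 1·1·2187 + 7·4·729 + 21·12·243 + 35·24·81 + 35·24·27 = 2187 + 20412 + 61236 + 68040 + 22680 = 174555.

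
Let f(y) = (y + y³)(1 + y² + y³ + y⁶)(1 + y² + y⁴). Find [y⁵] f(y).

4

(y + y³) has coefficients 0,1,0,1 for degrees 0…3.
(1 + y² + y³ + y⁶) has coefficients 1,0,1,1,0,0 for degrees 0…5.
Finally multiplying by (1 + y² + y⁴), the product of all factors after the first has coefficients 1,0,2,1,2,1 for degrees 0…5.
[y⁵] = 1·2 + 1·2 = 4.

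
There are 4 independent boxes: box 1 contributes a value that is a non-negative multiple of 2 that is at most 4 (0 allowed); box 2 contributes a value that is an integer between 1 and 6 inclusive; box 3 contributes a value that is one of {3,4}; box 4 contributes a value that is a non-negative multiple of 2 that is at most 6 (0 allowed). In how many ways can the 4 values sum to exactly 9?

The generating function for the choices is (1 + x² + x⁴)·(x + x² + x³ + x⁴ + x⁵ + x⁶)·(x³ + x⁴)·(1 + x² + x⁴ + x⁶); the count is [x⁹].
(1 + x² + x⁴) has coefficients 1,0,1,0,1 for degrees 0…4.
(x + x² + x³ + x⁴ + x⁵ + x⁶) has coefficients 0,1,1,1,1,1,1,0,0,0 for degrees 0…9.
Multiplying by (x³ + x⁴) gives running coefficients 0,0,0,0,1,2,2,2,2,2 for degrees 0…9.
Finally multiplying by (1 + x² + x⁴ + x⁶), the product of all factors after the first has coefficients 0,0,0,0,1,2,3,4,5,6 for degrees 0…9.
[x⁹] = 1·6 + 1·4 + 1·2 = 12.

12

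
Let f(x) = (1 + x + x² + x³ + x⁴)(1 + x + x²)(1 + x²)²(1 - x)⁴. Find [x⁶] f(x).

(1 + x + x² + x³ + x⁴) has coefficients 1,1,1,1,1 for degrees 0…4.
(1 + x + x²) has coefficients 1,1,1,0,0,0,0 for degrees 0…6.
Multiplying by (1 + x²)² gives running coefficients 1,1,3,2,3,1,1 for degrees 0…6.
Finally multiplying by (1 - x)⁴, the product of all factors after the first has coefficients 1,-3,5,-8,10,-10,10 for degrees 0…6.
[x⁶] = 1·10 + 1·(-10) + 1·10 + 1·(-8) + 1·5 = 7.

7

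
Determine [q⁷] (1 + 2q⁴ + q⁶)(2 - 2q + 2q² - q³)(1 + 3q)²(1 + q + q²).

25

(1 + 2q⁴ + q⁶) has coefficients 1,0,0,0,2,0,1 for degrees 0…6.
(2 - 2q + 2q² - q³) has coefficients 2,-2,2,-1,0,0,0,0 for degrees 0…7.
Multiplying by (1 + 3q)² gives running coefficients 2,10,8,-7,12,-9,0,0 for degrees 0…7.
Finally multiplying by (1 + q + q²), the product of all factors after the first has coefficients 2,12,20,11,13,-4,3,-9 for degrees 0…7.
[q⁷] = 1·(-9) + 2·11 + 1·12 = 25.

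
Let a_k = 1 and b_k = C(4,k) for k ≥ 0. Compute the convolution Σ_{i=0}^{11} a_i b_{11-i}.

The convolution is the t^11 coefficient of A(t)B(t).
Σ = 1·0 + 1·0 + 1·0 + 1·0 + 1·0 + 1·0 + 1·0 + 1·1 + 1·4 + 1·6 + 1·4 + 1·1 = 16.

16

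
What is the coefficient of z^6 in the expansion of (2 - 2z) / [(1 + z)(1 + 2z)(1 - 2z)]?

Partial fractions give a closed form: a_n = (-4/3)·(-1)^n + (3)·(-2)^n + (1/3)·2^n.
At n = 6: a_6 = 212.

212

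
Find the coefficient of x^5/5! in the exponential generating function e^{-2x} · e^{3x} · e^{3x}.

1024

The EGF product rule gives c_5 = Σ_{k_1+k_2+k_3=5} C(5; k_1,k_2,k_3) · ∏ g_i(k_i), where e^{-2x} gives (-2)^k; e^{3x} gives (3)^k; e^{3x} gives (3)^k.
g_1(k) for k = 0…5: 1, -2, 4, -8, 16, -32.
g_2(k) for k = 0…5: 1, 3, 9, 27, 81, 243.
g_3(k) for k = 0…5: 1, 3, 9, 27, 81, 243.
First combine the last two factors: h(k) = Σ_j C(k,j)·g_2(j)·g_3(k−j) for k = 0…5: 1, 6, 36, 216, 1296, 7776.
c_5 = Σ_k C(5,k)·g_1(k)·h(5−k) = 1·1·7776 + 5·(-2)·1296 + 10·4·216 + 10·(-8)·36 + 5·16·6 + 1·(-32)·1 = 7776 − 12960 + 8640 − 2880 + 480 − 32 = 1024.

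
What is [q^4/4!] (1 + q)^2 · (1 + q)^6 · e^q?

3393

The EGF product rule gives c_4 = Σ_{k_1+k_2+k_3=4} C(4; k_1,k_2,k_3) · ∏ g_i(k_i), where (1+q)^2 gives the falling factorial (2)_k; (1+q)^6 gives the falling factorial (6)_k; e^q gives (1)^k.
g_1(k) for k = 0…4: 1, 2, 2, 0, 0.
g_2(k) for k = 0…4: 1, 6, 30, 120, 360.
g_3(k) for k = 0…4: 1, 1, 1, 1, 1.
First combine the last two factors: h(k) = Σ_j C(k,j)·g_2(j)·g_3(k−j) for k = 0…4: 1, 7, 43, 229, 1045.
c_4 = Σ_k C(4,k)·g_1(k)·h(4−k) = 1·1·1045 + 4·2·229 + 6·2·43 = 1045 + 1832 + 516 = 3393.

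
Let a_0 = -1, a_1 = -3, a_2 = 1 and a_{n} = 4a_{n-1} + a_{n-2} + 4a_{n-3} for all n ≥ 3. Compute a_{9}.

-34891

The ordinary generating function has denominator 1 - 4t - t^2 - 4t^3.
Iterating the recurrence: a_0,…,a_{9} = -1, -3, 1, -3, -23, -91, -399, -1779, -7879, -34891.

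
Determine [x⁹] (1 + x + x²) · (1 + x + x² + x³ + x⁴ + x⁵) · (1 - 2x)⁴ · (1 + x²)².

(1 + x + x²) has coefficients 1,1,1 for degrees 0…2.
(1 + x + x² + x³ + x⁴ + x⁵) has coefficients 1,1,1,1,1,1,0,0,0,0 for degrees 0…9.
Multiplying by (1 - 2x)⁴ gives running coefficients 1,-7,17,-15,1,1,0,8,-16,16 for degrees 0…9.
Finally multiplying by (1 + x²)², the product of all factors after the first has coefficients 1,-7,19,-29,36,-36,19,-5,-15,33 for degrees 0…9.
[x⁹] = 1·33 + 1·(-15) + 1·(-5) = 13.

13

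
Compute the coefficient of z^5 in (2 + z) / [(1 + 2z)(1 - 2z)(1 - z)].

Partial fractions give a closed form: a_n = (1/2)·(-2)^n + (5/2)·2^n + (-1)·1^n.
At n = 5: a_5 = 63.

63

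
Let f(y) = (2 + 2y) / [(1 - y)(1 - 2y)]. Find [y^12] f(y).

The denominator gives the recurrence a_n = 3a_(n−1) − 2a_(n−2) for n ≥ 3; the numerator fixes a_0 = 2, a_1 = 8, a_2 = 20.
Iterating: 2, 8, 20, 44, 92, 188, 380, 764, 1532, 3068, 6140, 12284, 24572, so a_12 = 24572.

24572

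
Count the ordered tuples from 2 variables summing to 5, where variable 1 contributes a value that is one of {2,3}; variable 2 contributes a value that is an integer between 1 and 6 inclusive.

2

The generating function for the choices is (z² + z³)·(z + z² + z³ + z⁴ + z⁵ + z⁶); the count is [z⁵].
(z² + z³) has coefficients 0,0,1,1 for degrees 0…3.
(z + z² + z³ + z⁴ + z⁵ + z⁶) has coefficients 0,1,1,1,1,1 for degrees 0…5.
[z⁵] = 1·1 + 1·1 = 2.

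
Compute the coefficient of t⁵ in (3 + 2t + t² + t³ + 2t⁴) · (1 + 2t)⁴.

104

(3 + 2t + t² + t³ + 2t⁴) has coefficients 3,2,1,1,2 for degrees 0…4.
(1 + 2t)⁴ has coefficients 1,8,24,32,16,0 for degrees 0…5.
[t⁵] = 3·0 + 2·16 + 1·32 + 1·24 + 2·8 = 104.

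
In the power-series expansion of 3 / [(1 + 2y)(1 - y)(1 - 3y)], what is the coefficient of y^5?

Partial fractions give a closed form: a_n = (4/5)·(-2)^n + (-1/2)·1^n + (27/10)·3^n.
At n = 5: a_5 = 630.

630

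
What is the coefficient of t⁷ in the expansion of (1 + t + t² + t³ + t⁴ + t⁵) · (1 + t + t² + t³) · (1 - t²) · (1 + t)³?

(1 + t + t² + t³ + t⁴ + t⁵) has coefficients 1,1,1,1,1,1 for degrees 0…5.
(1 + t + t² + t³) has coefficients 1,1,1,1,0,0,0,0 for degrees 0…7.
Multiplying by (1 - t²) gives running coefficients 1,1,0,0,-1,-1,0,0 for degrees 0…7.
Finally multiplying by (1 + t)³, the product of all factors after the first has coefficients 1,4,6,4,0,-4,-6,-4 for degrees 0…7.
[t⁷] = 1·(-4) + 1·(-6) + 1·(-4) + 1·0 + 1·4 + 1·6 = -4.

-4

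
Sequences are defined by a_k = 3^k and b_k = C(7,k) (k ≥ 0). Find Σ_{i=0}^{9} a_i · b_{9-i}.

147456

This is [x^9] in the product of the two ordinary generating functions.
Σ = 1·0 + 3·0 + 9·1 + 27·7 + 81·21 + 243·35 + 729·35 + 2187·21 + 6561·7 + 19683·1 = 147456.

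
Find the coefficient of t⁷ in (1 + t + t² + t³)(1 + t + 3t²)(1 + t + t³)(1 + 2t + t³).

31

(1 + t + t² + t³) has coefficients 1,1,1,1 for degrees 0…3.
(1 + t + 3t²) has coefficients 1,1,3,0,0,0,0,0 for degrees 0…7.
Multiplying by (1 + t + t³) gives running coefficients 1,2,4,4,1,3,0,0 for degrees 0…7.
Finally multiplying by (1 + 2t + t³), the product of all factors after the first has coefficients 1,4,8,13,11,9,10,1 for degrees 0…7.
[t⁷] = 1·1 + 1·10 + 1·9 + 1·11 = 31.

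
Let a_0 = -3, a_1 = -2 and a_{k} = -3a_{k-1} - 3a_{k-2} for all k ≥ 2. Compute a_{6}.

The ordinary generating function has denominator 1 + 3y + 3y^2.
Iterating the recurrence: a_0,…,a_{6} = -3, -2, 15, -39, 72, -99, 81.

81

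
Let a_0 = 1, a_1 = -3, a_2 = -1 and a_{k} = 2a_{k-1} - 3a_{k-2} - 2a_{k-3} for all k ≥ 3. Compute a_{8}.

The ordinary generating function has denominator 1 - 2z + 3z^2 + 2z^3.
Iterating the recurrence: a_0,…,a_{8} = 1, -3, -1, 5, 19, 25, -17, -147, -293.

-293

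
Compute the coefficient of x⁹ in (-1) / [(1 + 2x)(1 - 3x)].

-11605

Partial fractions give a closed form: a_n = (-2/5)·(-2)^n + (-3/5)·3^n.
At n = 9: a_9 = -11605.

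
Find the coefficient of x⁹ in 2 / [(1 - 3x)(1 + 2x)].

Partial fractions give a closed form: a_n = (6/5)·3^n + (4/5)·(-2)^n.
At n = 9: a_9 = 23210.

23210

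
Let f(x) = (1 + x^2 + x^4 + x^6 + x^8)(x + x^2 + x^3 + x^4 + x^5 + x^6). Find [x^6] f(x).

3

(1 + x^2 + x^4 + x^6 + x^8) has coefficients 1,0,1,0,1,0,1 for degrees 0…6.
(x + x^2 + x^3 + x^4 + x^5 + x^6) has coefficients 0,1,1,1,1,1,1 for degrees 0…6.
[x^6] = 1·1 + 1·1 + 1·1 + 1·0 = 3.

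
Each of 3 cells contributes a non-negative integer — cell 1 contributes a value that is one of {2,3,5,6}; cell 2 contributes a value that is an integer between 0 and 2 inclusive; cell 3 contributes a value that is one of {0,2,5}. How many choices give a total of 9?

The generating function for the choices is (z² + z³ + z⁵ + z⁶)·(1 + z + z²)·(1 + z² + z⁵); the count is [z⁹].
(z² + z³ + z⁵ + z⁶) has coefficients 0,0,1,1,0,1,1 for degrees 0…6.
(1 + z + z²) has coefficients 1,1,1,0,0,0,0,0,0,0 for degrees 0…9.
Finally multiplying by (1 + z² + z⁵), the product of all factors after the first has coefficients 1,1,2,1,1,1,1,1,0,0 for degrees 0…9.
[z⁹] = 1·1 + 1·1 + 1·1 + 1·1 = 4.

4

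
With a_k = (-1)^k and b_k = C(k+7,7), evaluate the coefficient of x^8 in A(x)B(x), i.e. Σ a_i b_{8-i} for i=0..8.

4166

Write out a_i and b_{8-i} for i = 0,…,8 and sum the products.
Σ = 1·6435 − 1·3432 + 1·1716 − 1·792 + 1·330 − 1·120 + 1·36 − 1·8 + 1·1 = 4166.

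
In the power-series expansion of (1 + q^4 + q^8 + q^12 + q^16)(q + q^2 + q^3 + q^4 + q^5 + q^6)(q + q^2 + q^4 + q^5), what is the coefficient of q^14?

7

(1 + q^4 + q^8 + q^12 + q^16) has coefficients 1,0,0,0,1,0,0,0,1,0,0,0,1,0,0 for degrees 0…14.
(q + q^2 + q^3 + q^4 + q^5 + q^6) has coefficients 0,1,1,1,1,1,1,0,0,0,0,0,0,0,0 for degrees 0…14.
Finally multiplying by (q + q^2 + q^4 + q^5), the product of all factors after the first has coefficients 0,0,1,2,2,3,4,4,3,2,2,1,0,0,0 for degrees 0…14.
[q^14] = 1·0 + 1·2 + 1·4 + 1·1 = 7.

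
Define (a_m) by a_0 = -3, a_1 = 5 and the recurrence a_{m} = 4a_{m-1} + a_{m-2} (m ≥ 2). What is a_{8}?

99501

The ordinary generating function has denominator 1 - 4x - x^2.
Iterating the recurrence: a_0,…,a_{8} = -3, 5, 17, 73, 309, 1309, 5545, 23489, 99501.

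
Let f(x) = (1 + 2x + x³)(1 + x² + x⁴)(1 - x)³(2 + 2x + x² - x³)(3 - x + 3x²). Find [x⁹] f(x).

(1 + 2x + x³) has coefficients 1,2,0,1 for degrees 0…3.
(1 + x² + x⁴) has coefficients 1,0,1,0,1,0,0,0,0,0 for degrees 0…9.
Multiplying by (1 - x)³ gives running coefficients 1,-3,4,-4,4,-4,3,-1,0,0 for degrees 0…9.
Multiplying by (2 + 2x + x² - x³) gives running coefficients 2,-4,3,-4,7,-8,6,-4,5,-4 for degrees 0…9.
Finally multiplying by (3 - x + 3x²), the product of all factors after the first has coefficients 6,-14,19,-27,34,-43,47,-42,37,-29 for degrees 0…9.
[x⁹] = 1·(-29) + 2·37 + 1·47 = 92.

92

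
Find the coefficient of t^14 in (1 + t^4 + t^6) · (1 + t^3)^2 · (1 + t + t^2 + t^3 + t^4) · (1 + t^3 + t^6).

12

(1 + t^4 + t^6) has coefficients 1,0,0,0,1,0,1 for degrees 0…6.
(1 + t^3)^2 has coefficients 1,0,0,2,0,0,1,0,0,0,0,0,0,0,0 for degrees 0…14.
Multiplying by (1 + t + t^2 + t^3 + t^4) gives running coefficients 1,1,1,3,3,2,3,3,1,1,1,0,0,0,0 for degrees 0…14.
Finally multiplying by (1 + t^3 + t^6), the product of all factors after the first has coefficients 1,1,1,4,4,3,7,7,4,7,7,3,4,4,1 for degrees 0…14.
[t^14] = 1·1 + 1·7 + 1·4 = 12.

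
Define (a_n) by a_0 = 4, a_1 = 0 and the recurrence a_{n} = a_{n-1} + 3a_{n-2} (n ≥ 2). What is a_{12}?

The ordinary generating function has denominator 1 - y - 3y^2.
Iterating the recurrence: a_0,…,a_{12} = 4, 0, 12, 12, 48, 84, 228, 480, 1164, 2604, 6096, 13908, 32196.

32196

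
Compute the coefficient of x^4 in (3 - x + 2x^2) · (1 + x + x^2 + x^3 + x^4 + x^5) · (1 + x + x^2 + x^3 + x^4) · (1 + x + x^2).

(3 - x + 2x^2) has coefficients 3,-1,2 for degrees 0…2.
(1 + x + x^2 + x^3 + x^4 + x^5) has coefficients 1,1,1,1,1 for degrees 0…4.
Multiplying by (1 + x + x^2 + x^3 + x^4) gives running coefficients 1,2,3,4,5 for degrees 0…4.
Finally multiplying by (1 + x + x^2), the product of all factors after the first has coefficients 1,3,6,9,12 for degrees 0…4.
[x^4] = 3·12 − 1·9 + 2·6 = 39.

39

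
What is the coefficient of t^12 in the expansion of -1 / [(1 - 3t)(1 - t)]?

-797161

Partial fractions give a closed form: a_n = (-3/2)·3^n + (1/2)·1^n.
At n = 12: a_12 = -797161.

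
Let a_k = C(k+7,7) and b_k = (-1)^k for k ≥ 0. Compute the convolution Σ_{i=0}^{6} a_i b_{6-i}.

1163

The convolution is the x^6 coefficient of A(x)B(x).
Σ = 1·1 + 8·(-1) + 36·1 + 120·(-1) + 330·1 + 792·(-1) + 1716·1 = 1163.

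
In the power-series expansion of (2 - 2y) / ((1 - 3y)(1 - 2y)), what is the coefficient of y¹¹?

704492

The denominator gives the recurrence a_n = 5a_(n−1) − 6a_(n−2) for n ≥ 2; the numerator fixes a_0 = 2, a_1 = 8.
Iterating: 2, 8, 28, 92, 292, 908, 2788, 8492, 25732, 77708, 234148, 704492, so a_11 = 704492.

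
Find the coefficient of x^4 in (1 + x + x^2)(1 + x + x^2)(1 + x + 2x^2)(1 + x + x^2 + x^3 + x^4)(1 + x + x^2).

60

(1 + x + x^2) has coefficients 1,1,1 for degrees 0…2.
(1 + x + x^2) has coefficients 1,1,1,0,0 for degrees 0…4.
Multiplying by (1 + x + 2x^2) gives running coefficients 1,2,4,3,2 for degrees 0…4.
Multiplying by (1 + x + x^2 + x^3 + x^4) gives running coefficients 1,3,7,10,12 for degrees 0…4.
Finally multiplying by (1 + x + x^2), the product of all factors after the first has coefficients 1,4,11,20,29 for degrees 0…4.
[x^4] = 1·29 + 1·20 + 1·11 = 60.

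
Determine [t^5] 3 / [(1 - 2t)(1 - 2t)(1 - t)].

The denominator gives the recurrence a_n = 5a_(n−1) − 8a_(n−2) + 4a_(n−3) for n ≥ 3; the numerator fixes a_0 = 3, a_1 = 15, a_2 = 51.
Iterating: 3, 15, 51, 147, 387, 963, so a_5 = 963.

963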